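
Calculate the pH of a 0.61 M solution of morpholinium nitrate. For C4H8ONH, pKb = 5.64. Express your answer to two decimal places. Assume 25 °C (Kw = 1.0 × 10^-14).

pH = 4.29

C4H8ONH2+ is the conjugate acid of the weak base C4H8ONH.
Kb = 10^(−5.64) = 2.29 × 10^-6
Ka = Kw/Kb = 1.0×10^-14 / 2.29 × 10^-6 = 4.37 × 10^-9
From the ICE table, Ka = x²/(0.61 − x) = 4.37 × 10^-9.
Since Ka ≪ C₀, x ≈ √(Ka·C₀) = 5.16 × 10^-5 M.
pH = −log[H+] = −log(5.16 × 10^-5) = 4.29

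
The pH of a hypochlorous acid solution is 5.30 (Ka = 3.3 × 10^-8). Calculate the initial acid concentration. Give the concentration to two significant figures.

C₀ = 7.7 × 10^-4 M

[H+] = 10^(-5.30) = 5.01 × 10^-6 M = x
Ka = x²/(C₀ − x) ⇒ C₀ = x + x²/Ka
C₀ = 5.01 × 10^-6 + (5.01 × 10^-6)²/(3.3 × 10^-8) = 7.66 × 10^-4 M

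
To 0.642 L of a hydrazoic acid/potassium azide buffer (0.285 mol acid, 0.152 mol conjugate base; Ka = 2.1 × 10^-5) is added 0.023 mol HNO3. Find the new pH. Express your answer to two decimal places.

pH = 4.30

Added H+ converts N3- to HN3: HN3 → 0.308 mol, N3- → 0.129 mol.
pKa = −log(2.1 × 10^-5) = 4.678
pH = pKa + log(n_N3-/n_HN3) = 4.678 + log(0.129/0.308) = 4.678 + (-0.378)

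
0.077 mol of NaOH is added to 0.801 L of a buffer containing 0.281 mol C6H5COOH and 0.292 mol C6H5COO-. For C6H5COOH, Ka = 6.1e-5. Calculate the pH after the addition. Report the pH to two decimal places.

After neutralization: n(C6H5COOH) = 0.204 mol, n(C6H5COO-) = 0.369 mol.
pKa = −log(6.1 × 10^-5) = 4.215
Henderson–Hasselbalch with mole ratio 0.369/0.204: pH = 4.215 + (+0.257)

pH = 4.47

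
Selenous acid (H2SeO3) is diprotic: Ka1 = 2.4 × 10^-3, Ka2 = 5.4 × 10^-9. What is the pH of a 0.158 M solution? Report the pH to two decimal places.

Since Ka1 ≫ Ka2, the first ionization dominates [H+].
Ka1 = x²/(0.158 − x) = 2.4 × 10^-3
Solving the quadratic: x = (−Ka1 + √(Ka1² + 4·Ka1·C₀))/2 = 1.83 × 10^-2 M
pH = −log(1.83 × 10^-2) = 1.74

pH = 1.74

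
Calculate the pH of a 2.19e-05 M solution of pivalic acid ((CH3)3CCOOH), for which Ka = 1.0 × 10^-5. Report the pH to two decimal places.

pH = 4.97

(CH3)3CCOOH ⇌ (CH3)3CCOO- + H+
Let x = [H+] at equilibrium. Ka = x²/(2.19e-05 − x).
The 5% rule fails; solving x² + Ka·x − Ka·C₀ = 0 exactly:
x = [−1e-05 + √(1e-05² + 8.76e-10)]/2 = 1.06 × 10^-5 M
pH = −log[H+] = −log(1.06 × 10^-5) = 4.97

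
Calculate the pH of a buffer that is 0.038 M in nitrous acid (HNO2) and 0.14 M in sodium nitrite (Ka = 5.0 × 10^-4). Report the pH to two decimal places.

pKa = −log(5.0 × 10^-4) = 3.301
pH = pKa + log([A⁻]/[HA]) = 3.301 + log(0.14/0.038)
pH = 3.301 + (+0.566) = 3.87

pH = 3.87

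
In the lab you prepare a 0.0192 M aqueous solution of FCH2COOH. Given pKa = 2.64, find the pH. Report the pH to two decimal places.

pH = 2.25

FCH2COOH ⇌ FCH2COO- + H+
Ka = 10^(−2.64) = 2.29 × 10^-3
From the ICE table, Ka = [H+]²/(0.0192 − [H+]) = 2.29 × 10^-3.
[H+] is not negligible relative to C₀; solve [H+]² + 0.00229·[H+] − 4.4e-05 = 0.
[H+] = [−0.00229 + √(0.00229² + 0.000176)]/2 = 5.58 × 10^-3 M
pH = −log(5.58 × 10^-3) = 2.25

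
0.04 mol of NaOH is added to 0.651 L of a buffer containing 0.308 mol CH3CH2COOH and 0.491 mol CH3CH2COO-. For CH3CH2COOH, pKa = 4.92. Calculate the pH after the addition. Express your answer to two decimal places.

OH- converts CH3CH2COOH to CH3CH2COO-: CH3CH2COOH → 0.268 mol, CH3CH2COO- → 0.531 mol.
pH = pKa + log(n_CH3CH2COO-/n_CH3CH2COOH) = 4.92 + log(0.531/0.268) = 4.92 + (+0.297)

pH = 5.22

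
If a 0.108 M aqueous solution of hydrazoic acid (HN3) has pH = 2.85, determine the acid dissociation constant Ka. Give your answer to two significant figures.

Ka = 1.9 × 10^-5

[H+] = 10^(-2.85) = 1.41 × 10^-3 M
At equilibrium [HA] = 0.108 − 1.41 × 10^-3 = 1.07 × 10^-1 M
Ka = [H+][A-]/[HA] = (1.41 × 10^-3)² / 1.07 × 10^-1 = 1.9 × 10^-5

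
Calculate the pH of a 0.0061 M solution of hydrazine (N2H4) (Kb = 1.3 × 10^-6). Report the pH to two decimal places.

pH = 9.95

N2H4 + H2O ⇌ N2H5+ + OH-
Kb = [OH-]²/(0.0061 − [OH-]) = 1.3 × 10^-6
Since Kb ≪ C₀, [OH-] ≈ √(Kb·C₀) = 8.91 × 10^-5 M.
([OH-]/C₀ = 1.5% < 5%, so the approximation holds.)
pOH = −log(8.91 × 10^-5) = 4.05; pH = 14.00 − 4.05 = 9.95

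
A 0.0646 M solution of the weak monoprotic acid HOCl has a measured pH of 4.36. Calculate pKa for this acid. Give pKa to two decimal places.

pKa = 7.53

[H+] = 10^(-4.36) = 4.37 × 10^-5 M
At equilibrium [HA] = 0.0646 − 4.37 × 10^-5 = 6.46 × 10^-2 M
Ka = [H+][A-]/[HA] = (4.37 × 10^-5)² / 6.46 × 10^-2 = 2.96 × 10^-8
pKa = -log(2.96 × 10^-8) = 7.53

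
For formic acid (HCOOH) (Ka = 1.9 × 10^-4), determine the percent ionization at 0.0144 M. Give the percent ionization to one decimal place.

HCOOH ⇌ HCOO- + H+; let x = [H+] at equilibrium.
Ka = x²/(C₀ − x); solving the quadratic gives x = 1.56 × 10^-3 M.
Fraction ionized = 1.56 × 10^-3 / 0.0144 = 0.1083 → 10.8%

10.8%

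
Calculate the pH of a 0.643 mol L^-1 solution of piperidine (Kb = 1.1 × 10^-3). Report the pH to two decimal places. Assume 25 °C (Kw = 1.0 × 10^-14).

pH = 12.42

C5H10NH + H2O ⇌ C5H10NH2+ + OH-
From the ICE table, Kb = [OH-]²/(0.643 − [OH-]) = 1.1 × 10^-3.
Assume [OH-] ≪ 0.643: [OH-] ≈ √(1.1 × 10^-3 × 0.643) = 2.66 × 10^-2 M
pOH = 1.58, so pH = 14.00 − pOH = 12.42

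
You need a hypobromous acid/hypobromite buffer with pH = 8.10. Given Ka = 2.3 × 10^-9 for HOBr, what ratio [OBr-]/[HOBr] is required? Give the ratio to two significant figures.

pKa = -log(2.3 × 10^-9) = 8.638
pH = pKa + log(r) ⇒ log(r) = 8.10 − 8.638 = -0.538
r = [OBr-]/[HOBr] = 10^(-0.538) = 0.29

ratio = 0.29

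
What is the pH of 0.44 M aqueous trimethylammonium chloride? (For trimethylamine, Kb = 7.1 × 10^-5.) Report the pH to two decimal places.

(CH3)3NH+ is the conjugate acid of the weak base (CH3)3N.
Ka = Kw/Kb = 1.0×10^-14 / 7.1 × 10^-5 = 1.41 × 10^-10
Let x = [H+] at equilibrium. Ka = x²/(0.44 − x).
Neglecting x in the denominator: x = √(1.41 × 10^-10 × 0.44) = 7.88 × 10^-6 M
pH = −log[H+] = −log(7.88 × 10^-6) = 5.10

pH = 5.10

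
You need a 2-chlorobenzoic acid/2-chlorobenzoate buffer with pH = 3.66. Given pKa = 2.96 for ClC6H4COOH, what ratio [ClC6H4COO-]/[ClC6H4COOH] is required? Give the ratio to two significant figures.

ratio = 5.0

pH = pKa + log(r) ⇒ log(r) = 3.66 − 2.96 = +0.70
r = [ClC6H4COO-]/[ClC6H4COOH] = 10^(+0.70) = 5.01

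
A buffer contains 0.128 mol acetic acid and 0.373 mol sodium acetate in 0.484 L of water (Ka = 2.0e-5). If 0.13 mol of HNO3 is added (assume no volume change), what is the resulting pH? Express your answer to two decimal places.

Added H+ converts CH3COO- to CH3COOH: CH3COOH → 0.258 mol, CH3COO- → 0.243 mol.
pKa = −log(2.0 × 10^-5) = 4.699
pH = pKa + log([A⁻]/[HA]) = 4.699 + log(0.243/0.258) = 4.699 -0.026

pH = 4.67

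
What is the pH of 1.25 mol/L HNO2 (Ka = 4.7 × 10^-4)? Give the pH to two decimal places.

HNO2 ⇌ NO2- + H+
Let x = [H+] at equilibrium. Ka = x²/(1.25 − x).
Since Ka ≪ C₀, x ≈ √(Ka·C₀) = 2.42 × 10^-2 M.
Check: 1.9% ionized — well under 5%, approximation valid.
pH = −log[H+] = −log(2.42 × 10^-2) = 1.62

pH = 1.62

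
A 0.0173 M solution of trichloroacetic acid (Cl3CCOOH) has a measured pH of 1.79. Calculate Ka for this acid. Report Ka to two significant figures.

Ka = 2.4 × 10^-1

[H+] = 10^(-1.79) = 1.62 × 10^-2 M
At equilibrium [HA] = 0.0173 − 1.62 × 10^-2 = 1.10 × 10^-3 M
Ka = [H+][A-]/[HA] = (1.62 × 10^-2)² / 1.10 × 10^-3 = 2.4 × 10^-1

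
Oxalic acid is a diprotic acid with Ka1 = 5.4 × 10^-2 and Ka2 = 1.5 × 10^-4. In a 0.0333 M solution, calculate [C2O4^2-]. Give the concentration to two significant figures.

1.5 × 10^-4 M

First ionization gives [H+] ≈ [HC2O4-] = 2.33 × 10^-2 M.
Second step: Ka2 = [H+][C2O4^2-]/[HC2O4-] ≈ [C2O4^2-] (since [H+] ≈ [HC2O4-]).
So [C2O4^2-] ≈ Ka2.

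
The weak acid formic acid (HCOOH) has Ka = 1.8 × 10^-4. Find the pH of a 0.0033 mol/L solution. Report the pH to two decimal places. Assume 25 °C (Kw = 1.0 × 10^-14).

pH = 3.16

HCOOH ⇌ HCOO- + H+
From the ICE table, Ka = [H+]²/(0.0033 − [H+]) = 1.8 × 10^-4.
[H+] is not negligible relative to C₀; solve [H+]² + 0.00018·[H+] − 5.94e-07 = 0.
[H+] = [−0.00018 + √(0.00018² + 2.38e-06)]/2 = 6.86 × 10^-4 M
pH = −log[H+] = −log(6.86 × 10^-4) = 3.16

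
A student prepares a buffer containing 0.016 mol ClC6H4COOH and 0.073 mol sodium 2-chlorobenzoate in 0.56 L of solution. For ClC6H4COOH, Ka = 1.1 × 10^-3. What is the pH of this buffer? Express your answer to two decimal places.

pKa = −log(1.1 × 10^-3) = 2.959
pH = pKa + log([A⁻]/[HA]) = 2.959 + log(0.073/0.016)
pH = 2.959 + (+0.659) = 3.62

pH = 3.62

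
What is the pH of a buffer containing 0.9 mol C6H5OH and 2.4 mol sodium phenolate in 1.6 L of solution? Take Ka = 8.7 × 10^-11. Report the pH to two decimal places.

pH = 10.49

pKa = −log(8.7 × 10^-11) = 10.060
Using pH = pKa + log([base]/[acid]) with [base]/[acid] = 2.4/0.9:
pH = 10.060 + (+0.426) = 10.49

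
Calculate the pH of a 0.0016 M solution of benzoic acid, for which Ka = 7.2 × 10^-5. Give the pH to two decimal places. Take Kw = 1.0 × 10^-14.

C6H5COOH ⇌ C6H5COO- + H+
Let x = [H+] at equilibrium. Ka = x²/(0.0016 − x).
x is not negligible relative to C₀; solve x² + 7.2e-05·x − 1.15e-07 = 0.
x = (−Ka + √(Ka² + 4·Ka·C₀))/2 = 3.05 × 10^-4 M
pH = −log[H+] = −log(3.05 × 10^-4) = 3.52

pH = 3.52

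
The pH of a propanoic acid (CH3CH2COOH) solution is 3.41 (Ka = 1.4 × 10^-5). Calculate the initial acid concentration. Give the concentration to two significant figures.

[H+] = 10^(-3.41) = 3.89 × 10^-4 M = x
Ka = x²/(C₀ − x) ⇒ C₀ = x + x²/Ka
C₀ = 3.89 × 10^-4 + (3.89 × 10^-4)²/(1.4 × 10^-5) = 1.12 × 10^-2 M

C₀ = 1.1 × 10^-2 M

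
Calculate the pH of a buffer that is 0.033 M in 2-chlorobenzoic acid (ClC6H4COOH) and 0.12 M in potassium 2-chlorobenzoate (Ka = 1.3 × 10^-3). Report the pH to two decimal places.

pKa = −log(1.3 × 10^-3) = 2.886
Henderson–Hasselbalch: pH = pKa + log([ClC6H4COO-]/[ClC6H4COOH]) = 2.886 + log(0.12/0.033)
pH = 2.886 + (+0.561) = 3.45

pH = 3.45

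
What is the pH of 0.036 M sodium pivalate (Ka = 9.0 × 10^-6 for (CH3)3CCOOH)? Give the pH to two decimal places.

(CH3)3CCOO- is the conjugate base of the weak acid (CH3)3CCOOH.
Kb = Kw/Ka = 1.0×10^-14 / 9.0 × 10^-6 = 1.11 × 10^-9
From the ICE table, Kb = x²/(0.036 − x) = 1.11 × 10^-9.
Neglecting x in the denominator: x = √(1.11 × 10^-9 × 0.036) = 6.32 × 10^-6 M
pOH = −log(6.32 × 10^-6) = 5.20; pH = 14.00 − 5.20 = 8.80

pH = 8.80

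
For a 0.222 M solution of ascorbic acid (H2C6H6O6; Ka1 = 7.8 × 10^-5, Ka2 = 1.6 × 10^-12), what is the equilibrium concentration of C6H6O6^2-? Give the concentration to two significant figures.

1.6 × 10^-12 M

First ionization gives [H+] ≈ [HC6H6O6-] = 4.16 × 10^-3 M.
Second step: Ka2 = [H+][C6H6O6^2-]/[HC6H6O6-] ≈ [C6H6O6^2-] (since [H+] ≈ [HC6H6O6-]).
So [C6H6O6^2-] ≈ Ka2.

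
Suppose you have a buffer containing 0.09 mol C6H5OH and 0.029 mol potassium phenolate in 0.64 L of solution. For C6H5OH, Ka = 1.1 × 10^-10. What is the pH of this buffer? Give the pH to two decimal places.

pH = 9.47

pKa = −log(1.1 × 10^-10) = 9.959
Henderson–Hasselbalch: pH = pKa + log([C6H5O-]/[C6H5OH]) = 9.959 + log(0.029/0.09)
pH = 9.959 + (-0.492) = 9.47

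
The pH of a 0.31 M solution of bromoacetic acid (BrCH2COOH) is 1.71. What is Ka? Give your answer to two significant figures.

Ka = 1.3 × 10^-3

[H+] = 10^(-1.71) = 1.95 × 10^-2 M
At equilibrium [HA] = 0.31 − 1.95 × 10^-2 = 2.90 × 10^-1 M
Ka = [H+][A-]/[HA] = (1.95 × 10^-2)² / 2.90 × 10^-1 = 1.3 × 10^-3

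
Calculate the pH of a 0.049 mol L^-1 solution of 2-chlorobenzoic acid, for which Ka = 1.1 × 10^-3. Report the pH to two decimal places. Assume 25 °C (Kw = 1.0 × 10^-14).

pH = 2.17

ClC6H4COOH ⇌ ClC6H4COO- + H+
Ka = x²/(0.049 − x) = 1.1 × 10^-3
x is not negligible relative to C₀; solve x² + 0.0011·x − 5.39e-05 = 0.
x = [−0.0011 + √(0.0011² + 0.000216)]/2 = 6.81 × 10^-3 M
pH = −log(6.81 × 10^-3) = 2.17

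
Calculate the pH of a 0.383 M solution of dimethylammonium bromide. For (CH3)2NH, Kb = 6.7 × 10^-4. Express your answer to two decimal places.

pH = 5.62

(CH3)2NH2+ is the conjugate acid of the weak base (CH3)2NH.
Ka = Kw/Kb = 1.0×10^-14 / 6.7 × 10^-4 = 1.49 × 10^-11
Ka = x²/(0.383 − x) = 1.49 × 10^-11
Assume x ≪ 0.383: x ≈ √(1.49 × 10^-11 × 0.383) = 2.39 × 10^-6 M
(x/C₀ = 0.00062% < 5%, so the approximation holds.)
pH = −log[H+] = −log(2.39 × 10^-6) = 5.62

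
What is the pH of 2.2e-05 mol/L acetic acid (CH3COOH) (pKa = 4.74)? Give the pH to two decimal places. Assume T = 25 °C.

pH = 4.89

CH3COOH ⇌ CH3COO- + H+
Ka = 10^(−4.74) = 1.82 × 10^-5
Ka = [H+]²/(2.2e-05 − [H+]) = 1.82 × 10^-5
Here C₀/Ka ≈ 1.21, so the small-[H+] approximation fails. Use the quadratic:
[H+] = [−1.82e-05 + √(1.82e-05² + 1.6e-09)]/2 = 1.29 × 10^-5 M
pH = −log[H+] = −log(1.29 × 10^-5) = 4.89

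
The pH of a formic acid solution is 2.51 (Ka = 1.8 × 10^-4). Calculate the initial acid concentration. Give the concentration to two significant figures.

[H+] = 10^(-2.51) = 3.09 × 10^-3 M = x
Ka = x²/(C₀ − x) ⇒ C₀ = x + x²/Ka
C₀ = 3.09 × 10^-3 + (3.09 × 10^-3)²/(1.8 × 10^-4) = 5.61 × 10^-2 M

C₀ = 5.6 × 10^-2 M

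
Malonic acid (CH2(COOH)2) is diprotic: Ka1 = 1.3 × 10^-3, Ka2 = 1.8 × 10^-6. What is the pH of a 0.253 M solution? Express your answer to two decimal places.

pH = 1.76

Since Ka1 ≫ Ka2, the first ionization dominates [H+].
Ka1 = x²/(0.253 − x) = 1.3 × 10^-3
Solving the quadratic: x = (−Ka1 + √(Ka1² + 4·Ka1·C₀))/2 = 1.75 × 10^-2 M
pH = −log(1.75 × 10^-2) = 1.76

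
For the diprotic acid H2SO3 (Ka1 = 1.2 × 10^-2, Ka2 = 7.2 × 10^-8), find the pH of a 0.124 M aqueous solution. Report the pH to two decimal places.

pH = 1.48

Since Ka1 ≫ Ka2, the first ionization dominates [H+].
Ka1 = x²/(0.124 − x) = 1.2 × 10^-2
Solving the quadratic: x = (−Ka1 + √(Ka1² + 4·Ka1·C₀))/2 = 3.30 × 10^-2 M
pH = −log(3.30 × 10^-2) = 1.48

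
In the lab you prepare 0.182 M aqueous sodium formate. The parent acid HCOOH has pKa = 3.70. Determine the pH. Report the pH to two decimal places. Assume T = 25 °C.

HCOO- is the conjugate base of the weak acid HCOOH.
Ka = 10^(−3.70) = 2.00 × 10^-4
Kb = Kw/Ka = 1.0×10^-14 / 2.00 × 10^-4 = 5.00 × 10^-11
From the ICE table, Kb = [OH-]²/(0.182 − [OH-]) = 5.00 × 10^-11.
Since Kb ≪ C₀, [OH-] ≈ √(Kb·C₀) = 3.02 × 10^-6 M.
([OH-]/C₀ = 0.0017% < 5%, so the approximation holds.)
pOH = 5.52, so pH = 14.00 − pOH = 8.48

pH = 8.48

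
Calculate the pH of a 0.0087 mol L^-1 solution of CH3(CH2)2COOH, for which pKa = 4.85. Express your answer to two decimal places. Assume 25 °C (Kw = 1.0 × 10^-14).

pH = 3.46

CH3(CH2)2COOH ⇌ CH3(CH2)2COO- + H+
Ka = 10^(−4.85) = 1.41 × 10^-5
From the ICE table, Ka = [H+]²/(0.0087 − [H+]) = 1.41 × 10^-5.
Assume [H+] ≪ 0.0087: [H+] ≈ √(1.41 × 10^-5 × 0.0087) = 3.50 × 10^-4 M
pH = −log[H+] = −log(3.50 × 10^-4) = 3.46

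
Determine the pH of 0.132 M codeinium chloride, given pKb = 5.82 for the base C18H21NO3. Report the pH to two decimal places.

C18H22NO3+ is the conjugate acid of the weak base C18H21NO3.
Kb = 10^(−5.82) = 1.51 × 10^-6
Ka = Kw/Kb = 1.0×10^-14 / 1.51 × 10^-6 = 6.62 × 10^-9
Let x = [H+] at equilibrium. Ka = x²/(0.132 − x).
Assume x ≪ 0.132: x ≈ √(6.62 × 10^-9 × 0.132) = 2.96 × 10^-5 M
pH = −log[H+] = −log(2.96 × 10^-5) = 4.53

pH = 4.53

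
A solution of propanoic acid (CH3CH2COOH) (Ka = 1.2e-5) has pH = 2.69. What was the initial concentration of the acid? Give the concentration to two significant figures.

C₀ = 3.5 × 10^-1 M

[H+] = 10^(-2.69) = 2.04 × 10^-3 M = x
Ka = x²/(C₀ − x) ⇒ C₀ = x + x²/Ka
C₀ = 2.04 × 10^-3 + (2.04 × 10^-3)²/(1.2 × 10^-5) = 3.49 × 10^-1 M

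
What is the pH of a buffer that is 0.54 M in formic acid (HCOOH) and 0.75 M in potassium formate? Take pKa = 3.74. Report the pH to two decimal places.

pH = pKa + log([A⁻]/[HA]) = 3.74 + log(0.75/0.54)
pH = 3.74 + (+0.143) = 3.88

pH = 3.88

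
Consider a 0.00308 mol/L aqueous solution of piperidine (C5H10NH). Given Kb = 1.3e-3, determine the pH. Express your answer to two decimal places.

pH = 11.16

C5H10NH + H2O ⇌ C5H10NH2+ + OH-
Kb = x²/(0.00308 − x) = 1.3 × 10^-3
x is not negligible relative to C₀; solve x² + 0.0013·x − 4e-06 = 0.
x = (−Kb + √(Kb² + 4·Kb·C₀))/2 = 1.45 × 10^-3 M
pOH = −log(1.45 × 10^-3) = 2.84; pH = 14.00 − 2.84 = 11.16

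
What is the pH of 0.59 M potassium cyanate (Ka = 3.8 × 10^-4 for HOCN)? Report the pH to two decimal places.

pH = 8.60

OCN- is the conjugate base of the weak acid HOCN.
Kb = Kw/Ka = 1.0×10^-14 / 3.8 × 10^-4 = 2.63 × 10^-11
Kb = [OH-]²/(0.59 − [OH-]) = 2.63 × 10^-11
Neglecting [OH-] in the denominator: [OH-] = √(2.63 × 10^-11 × 0.59) = 3.94 × 10^-6 M
([OH-]/C₀ = 0.00067% < 5%, so the approximation holds.)
pOH = −log(3.94 × 10^-6) = 5.40; pH = 14.00 − 5.40 = 8.60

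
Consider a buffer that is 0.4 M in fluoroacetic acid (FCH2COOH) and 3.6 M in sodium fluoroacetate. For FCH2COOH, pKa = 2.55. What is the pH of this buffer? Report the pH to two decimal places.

Using pH = pKa + log([base]/[acid]) with [base]/[acid] = 3.6/0.4:
pH = 2.55 + (+0.954) = 3.50

pH = 3.50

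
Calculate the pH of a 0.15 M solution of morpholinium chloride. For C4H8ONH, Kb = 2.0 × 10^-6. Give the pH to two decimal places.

pH = 4.56

C4H8ONH2+ is the conjugate acid of the weak base C4H8ONH.
Ka = Kw/Kb = 1.0×10^-14 / 2.0 × 10^-6 = 5.00 × 10^-9
From the ICE table, Ka = x²/(0.15 − x) = 5.00 × 10^-9.
Neglecting x in the denominator: x = √(5.00 × 10^-9 × 0.15) = 2.74 × 10^-5 M
pH = −log(2.74 × 10^-5) = 4.56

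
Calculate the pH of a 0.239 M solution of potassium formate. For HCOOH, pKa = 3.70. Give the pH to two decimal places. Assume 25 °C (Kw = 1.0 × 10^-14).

HCOO- is the conjugate base of the weak acid HCOOH.
Ka = 10^(−3.70) = 2.00 × 10^-4
Kb = Kw/Ka = 1.0×10^-14 / 2.00 × 10^-4 = 5.00 × 10^-11
Kb = [OH-]²/(0.239 − [OH-]) = 5.00 × 10^-11
Since Kb ≪ C₀, [OH-] ≈ √(Kb·C₀) = 3.46 × 10^-6 M.
Check: 0.0014% ionized — well under 5%, approximation valid.
pOH = 5.46, so pH = 14.00 − pOH = 8.54

pH = 8.54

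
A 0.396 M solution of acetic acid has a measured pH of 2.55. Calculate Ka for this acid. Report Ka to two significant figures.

Ka = 2.0 × 10^-5

[H+] = 10^(-2.55) = 2.82 × 10^-3 M
At equilibrium [HA] = 0.396 − 2.82 × 10^-3 = 3.93 × 10^-1 M
Ka = [H+][A-]/[HA] = (2.82 × 10^-3)² / 3.93 × 10^-1 = 2.0 × 10^-5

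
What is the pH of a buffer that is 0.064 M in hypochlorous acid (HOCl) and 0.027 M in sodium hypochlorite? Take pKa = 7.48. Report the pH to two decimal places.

Henderson–Hasselbalch: pH = pKa + log([OCl-]/[HOCl]) = 7.48 + log(0.027/0.064)
pH = 7.48 + (-0.375) = 7.11

pH = 7.11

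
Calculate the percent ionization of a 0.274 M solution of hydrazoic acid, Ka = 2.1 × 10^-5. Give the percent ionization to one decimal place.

HN3 ⇌ N3- + H+; let x = [H+] at equilibrium.
x ≈ √(Ka·C₀) = √(2.1 × 10^-5 × 0.274) = 2.40 × 10^-3 M
Fraction ionized = 2.40 × 10^-3 / 0.274 = 0.0088 → 0.9%

0.9%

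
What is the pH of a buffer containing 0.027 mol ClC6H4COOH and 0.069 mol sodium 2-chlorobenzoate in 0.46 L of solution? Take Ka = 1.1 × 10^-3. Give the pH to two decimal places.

pH = 3.37

pKa = −log(1.1 × 10^-3) = 2.959
Henderson–Hasselbalch: pH = pKa + log([ClC6H4COO-]/[ClC6H4COOH]) = 2.959 + log(0.069/0.027)
pH = 2.959 + (+0.407) = 3.37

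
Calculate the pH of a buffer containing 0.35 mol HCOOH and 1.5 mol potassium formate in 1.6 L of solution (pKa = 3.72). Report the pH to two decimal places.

pH = 4.35

pH = pKa + log([A⁻]/[HA]) = 3.72 + log(1.5/0.35)
pH = 3.72 + (+0.632) = 4.35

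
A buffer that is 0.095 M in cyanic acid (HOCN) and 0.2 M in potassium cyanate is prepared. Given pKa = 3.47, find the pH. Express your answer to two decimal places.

Henderson–Hasselbalch: pH = pKa + log([OCN-]/[HOCN]) = 3.47 + log(0.2/0.095)
pH = 3.47 + (+0.323) = 3.79

pH = 3.79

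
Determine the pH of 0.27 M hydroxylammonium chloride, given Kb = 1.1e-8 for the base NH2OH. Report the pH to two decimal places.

pH = 3.31

NH3OH+ is the conjugate acid of the weak base NH2OH.
Ka = Kw/Kb = 1.0×10^-14 / 1.1 × 10^-8 = 9.09 × 10^-7
From the ICE table, Ka = [H+]²/(0.27 − [H+]) = 9.09 × 10^-7.
Since Ka ≪ C₀, [H+] ≈ √(Ka·C₀) = 4.95 × 10^-4 M.
([H+]/C₀ = 0.18% < 5%, so the approximation holds.)
pH = −log[H+] = −log(4.95 × 10^-4) = 3.31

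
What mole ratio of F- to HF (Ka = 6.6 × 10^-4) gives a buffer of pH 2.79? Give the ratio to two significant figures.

pKa = -log(6.6 × 10^-4) = 3.180
pH = pKa + log(r) ⇒ log(r) = 2.79 − 3.180 = -0.390
r = [F-]/[HF] = 10^(-0.390) = 0.407

ratio = 0.41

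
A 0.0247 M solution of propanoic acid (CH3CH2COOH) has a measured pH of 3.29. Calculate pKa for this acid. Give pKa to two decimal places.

pKa = 4.96

[H+] = 10^(-3.29) = 5.13 × 10^-4 M
At equilibrium [HA] = 0.0247 − 5.13 × 10^-4 = 2.42 × 10^-2 M
Ka = [H+][A-]/[HA] = (5.13 × 10^-4)² / 2.42 × 10^-2 = 1.09 × 10^-5
pKa = -log(1.09 × 10^-5) = 4.96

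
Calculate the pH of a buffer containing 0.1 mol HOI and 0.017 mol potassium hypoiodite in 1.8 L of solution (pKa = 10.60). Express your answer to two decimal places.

pH = 9.83

pH = pKa + log([A⁻]/[HA]) = 10.60 + log(0.017/0.1)
pH = 10.60 + (-0.770) = 9.83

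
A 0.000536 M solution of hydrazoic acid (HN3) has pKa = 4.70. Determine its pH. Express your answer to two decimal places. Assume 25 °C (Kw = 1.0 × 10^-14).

HN3 ⇌ N3- + H+
Ka = 10^(−4.70) = 2.00 × 10^-5
Ka = x²/(0.000536 − x) = 2.00 × 10^-5
x is not negligible relative to C₀; solve x² + 2e-05·x − 1.07e-08 = 0.
x = (−Ka + √(Ka² + 4·Ka·C₀))/2 = 9.40 × 10^-5 M
pH = −log(9.40 × 10^-5) = 4.03

pH = 4.03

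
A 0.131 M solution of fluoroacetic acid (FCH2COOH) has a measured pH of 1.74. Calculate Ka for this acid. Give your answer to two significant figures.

Ka = 2.9 × 10^-3

[H+] = 10^(-1.74) = 1.82 × 10^-2 M
At equilibrium [HA] = 0.131 − 1.82 × 10^-2 = 1.13 × 10^-1 M
Ka = [H+][A-]/[HA] = (1.82 × 10^-2)² / 1.13 × 10^-1 = 2.9 × 10^-3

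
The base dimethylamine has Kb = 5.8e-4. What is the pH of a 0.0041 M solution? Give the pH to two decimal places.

(CH3)2NH + H2O ⇌ (CH3)2NH2+ + OH-
Kb = [OH-]²/(0.0041 − [OH-]) = 5.8 × 10^-4
The 5% rule fails; solving [OH-]² + Kb·[OH-] − Kb·C₀ = 0 exactly:
[OH-] = [−0.00058 + √(0.00058² + 9.51e-06)]/2 = 1.28 × 10^-3 M
pOH = 2.89, so pH = 14.00 − pOH = 11.11

pH = 11.11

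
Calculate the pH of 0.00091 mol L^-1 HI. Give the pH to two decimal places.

pH = 3.04

HI is a strong acid and dissociates completely, so [H+] = 0.00091 M.
pH = -log(0.00091) = 3.04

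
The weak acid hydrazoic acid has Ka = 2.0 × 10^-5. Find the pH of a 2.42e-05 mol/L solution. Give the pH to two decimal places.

pH = 4.85

HN3 ⇌ N3- + H+
Ka = [H+]²/(2.42e-05 − [H+]) = 2.0 × 10^-5
[H+] is not negligible relative to C₀; solve [H+]² + 2e-05·[H+] − 4.84e-10 = 0.
[H+] = (−Ka + √(Ka² + 4·Ka·C₀))/2 = 1.42 × 10^-5 M
pH = −log(1.42 × 10^-5) = 4.85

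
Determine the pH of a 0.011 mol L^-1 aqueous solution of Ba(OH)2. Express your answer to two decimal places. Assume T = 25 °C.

pH = 12.34

Ba(OH)2 is a strong base (each formula unit releases 2 OH-); [OH-] = 0.022 M.
pOH = -log(0.022) = 1.66
pH = 14.00 - 1.66 = 12.34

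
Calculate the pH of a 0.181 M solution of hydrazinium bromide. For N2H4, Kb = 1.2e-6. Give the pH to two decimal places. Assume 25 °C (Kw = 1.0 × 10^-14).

N2H5+ is the conjugate acid of the weak base N2H4.
Ka = Kw/Kb = 1.0×10^-14 / 1.2 × 10^-6 = 8.33 × 10^-9
Let x = [H+] at equilibrium. Ka = x²/(0.181 − x).
Since Ka ≪ C₀, x ≈ √(Ka·C₀) = 3.88 × 10^-5 M.
pH = −log[H+] = −log(3.88 × 10^-5) = 4.41

pH = 4.41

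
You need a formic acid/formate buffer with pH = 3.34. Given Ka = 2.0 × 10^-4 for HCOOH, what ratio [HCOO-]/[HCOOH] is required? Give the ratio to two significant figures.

ratio = 0.44

pKa = -log(2.0 × 10^-4) = 3.699
pH = pKa + log(r) ⇒ log(r) = 3.34 − 3.699 = -0.359
r = [HCOO-]/[HCOOH] = 10^(-0.359) = 0.438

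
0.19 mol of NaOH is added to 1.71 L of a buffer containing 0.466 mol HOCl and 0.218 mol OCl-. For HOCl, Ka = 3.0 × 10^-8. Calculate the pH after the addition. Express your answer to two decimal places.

pH = 7.69

OH- converts HOCl to OCl-: HOCl → 0.276 mol, OCl- → 0.408 mol.
pKa = −log(3.0 × 10^-8) = 7.523
pH = pKa + log([A⁻]/[HA]) = 7.523 + log(0.408/0.276) = 7.523 +0.170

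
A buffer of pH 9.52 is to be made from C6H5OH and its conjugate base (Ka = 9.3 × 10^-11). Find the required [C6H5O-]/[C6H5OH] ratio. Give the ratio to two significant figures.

pKa = -log(9.3 × 10^-11) = 10.032
pH = pKa + log(r) ⇒ log(r) = 9.52 − 10.032 = -0.512
r = [C6H5O-]/[C6H5OH] = 10^(-0.512) = 0.308

ratio = 0.31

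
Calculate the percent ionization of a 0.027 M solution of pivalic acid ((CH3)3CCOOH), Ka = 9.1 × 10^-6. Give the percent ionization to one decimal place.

1.8%

(CH3)3CCOOH ⇌ (CH3)3CCOO- + H+; let x = [H+] at equilibrium.
x ≈ √(Ka·C₀) = √(9.1 × 10^-6 × 0.027) = 4.96 × 10^-4 M
% ionization = x/C₀ × 100% = 4.96 × 10^-4/0.027 × 100% = 1.8%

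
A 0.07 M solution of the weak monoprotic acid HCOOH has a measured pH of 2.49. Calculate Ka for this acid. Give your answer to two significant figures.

Ka = 1.6 × 10^-4

[H+] = 10^(-2.49) = 3.24 × 10^-3 M
At equilibrium [HA] = 0.07 − 3.24 × 10^-3 = 6.68 × 10^-2 M
Ka = [H+][A-]/[HA] = (3.24 × 10^-3)² / 6.68 × 10^-2 = 1.6 × 10^-4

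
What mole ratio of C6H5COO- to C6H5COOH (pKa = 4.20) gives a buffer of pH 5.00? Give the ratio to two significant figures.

ratio = 6.3

pH = pKa + log(r) ⇒ log(r) = 5.00 − 4.20 = +0.80
r = [C6H5COO-]/[C6H5COOH] = 10^(+0.80) = 6.31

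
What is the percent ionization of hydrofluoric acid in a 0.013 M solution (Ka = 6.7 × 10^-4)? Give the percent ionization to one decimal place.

HF ⇌ F- + H+; let x = [H+] at equilibrium.
Solve x² + 0.00067x − 8.71e-06 = 0 → x = 2.64 × 10^-3 M
% ionization = x/C₀ × 100% = 2.64 × 10^-3/0.013 × 100% = 20.3%

20.3%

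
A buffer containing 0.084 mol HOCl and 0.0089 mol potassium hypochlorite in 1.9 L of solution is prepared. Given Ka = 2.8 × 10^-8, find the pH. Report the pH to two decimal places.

pKa = −log(2.8 × 10^-8) = 7.553
Using pH = pKa + log([base]/[acid]) with [base]/[acid] = 0.0089/0.084:
pH = 7.553 + (-0.975) = 6.58

pH = 6.58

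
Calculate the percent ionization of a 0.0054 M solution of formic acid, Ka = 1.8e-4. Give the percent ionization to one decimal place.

16.7%

HCOOH ⇌ HCOO- + H+; let x = [H+] at equilibrium.
Ka = x²/(C₀ − x); solving the quadratic gives x = 9.00 × 10^-4 M.
% ionization = x/C₀ × 100% = 9.00 × 10^-4/0.0054 × 100% = 16.7%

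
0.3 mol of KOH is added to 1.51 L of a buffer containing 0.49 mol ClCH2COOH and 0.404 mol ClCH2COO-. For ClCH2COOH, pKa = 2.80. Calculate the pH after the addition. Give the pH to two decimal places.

pH = 3.37

OH- converts ClCH2COOH to ClCH2COO-: ClCH2COOH → 0.19 mol, ClCH2COO- → 0.704 mol.
Henderson–Hasselbalch with mole ratio 0.704/0.19: pH = 2.80 + (+0.569)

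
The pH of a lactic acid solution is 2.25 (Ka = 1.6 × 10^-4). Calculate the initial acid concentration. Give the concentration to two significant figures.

[H+] = 10^(-2.25) = 5.62 × 10^-3 M = x
Ka = x²/(C₀ − x) ⇒ C₀ = x + x²/Ka
C₀ = 5.62 × 10^-3 + (5.62 × 10^-3)²/(1.6 × 10^-4) = 2.03 × 10^-1 M

C₀ = 2.0 × 10^-1 M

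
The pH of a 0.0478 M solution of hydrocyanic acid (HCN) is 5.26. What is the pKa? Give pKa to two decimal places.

pKa = 9.20

[H+] = 10^(-5.26) = 5.50 × 10^-6 M
At equilibrium [HA] = 0.0478 − 5.50 × 10^-6 = 4.78 × 10^-2 M
Ka = [H+][A-]/[HA] = (5.50 × 10^-6)² / 4.78 × 10^-2 = 6.33 × 10^-10
pKa = -log(6.33 × 10^-10) = 9.20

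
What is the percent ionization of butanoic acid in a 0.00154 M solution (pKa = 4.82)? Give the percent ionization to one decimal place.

9.4%

CH3(CH2)2COOH ⇌ CH3(CH2)2COO- + H+; let x = [H+] at equilibrium.
Ka = 10^(−4.82) = 1.51 × 10^-5
Solve x² + 1.51e-05x − 2.33e-08 = 0 → x = 1.45 × 10^-4 M
Fraction ionized = 1.45 × 10^-4 / 0.00154 = 0.0942 → 9.4%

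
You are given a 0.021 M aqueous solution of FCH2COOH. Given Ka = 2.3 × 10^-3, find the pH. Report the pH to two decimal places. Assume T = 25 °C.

FCH2COOH ⇌ FCH2COO- + H+
Ka = x²/(0.021 − x) = 2.3 × 10^-3
Here C₀/Ka ≈ 9.13, so the small-x approximation fails. Use the quadratic:
x = [−0.0023 + √(0.0023² + 0.000193)]/2 = 5.89 × 10^-3 M
pH = −log(5.89 × 10^-3) = 2.23

pH = 2.23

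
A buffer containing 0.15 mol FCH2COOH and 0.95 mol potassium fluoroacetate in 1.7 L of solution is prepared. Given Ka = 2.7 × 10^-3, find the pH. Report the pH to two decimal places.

pH = 3.37

pKa = −log(2.7 × 10^-3) = 2.569
Henderson–Hasselbalch: pH = pKa + log([FCH2COO-]/[FCH2COOH]) = 2.569 + log(0.95/0.15)
pH = 2.569 + (+0.802) = 3.37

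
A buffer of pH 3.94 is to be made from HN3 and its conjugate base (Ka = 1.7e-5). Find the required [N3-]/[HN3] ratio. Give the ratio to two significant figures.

pKa = -log(1.7 × 10^-5) = 4.770
pH = pKa + log(r) ⇒ log(r) = 3.94 − 4.770 = -0.830
r = [N3-]/[HN3] = 10^(-0.830) = 0.148

ratio = 0.15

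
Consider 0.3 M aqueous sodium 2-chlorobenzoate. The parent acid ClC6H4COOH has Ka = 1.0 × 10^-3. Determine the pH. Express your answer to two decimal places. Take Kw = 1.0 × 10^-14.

ClC6H4COO- is the conjugate base of the weak acid ClC6H4COOH.
Kb = Kw/Ka = 1.0×10^-14 / 1.0 × 10^-3 = 1.00 × 10^-11
From the ICE table, Kb = [OH-]²/(0.3 − [OH-]) = 1.00 × 10^-11.
Assume [OH-] ≪ 0.3: [OH-] ≈ √(1.00 × 10^-11 × 0.3) = 1.73 × 10^-6 M
Check: 0.00058% ionized — well under 5%, approximation valid.
pOH = 5.76, so pH = 14.00 − pOH = 8.24

pH = 8.24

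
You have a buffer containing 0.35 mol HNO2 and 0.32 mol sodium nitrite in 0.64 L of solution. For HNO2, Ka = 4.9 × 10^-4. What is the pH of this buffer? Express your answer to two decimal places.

pH = 3.27

pKa = −log(4.9 × 10^-4) = 3.310
pH = pKa + log([A⁻]/[HA]) = 3.310 + log(0.32/0.35)
pH = 3.310 + (-0.039) = 3.27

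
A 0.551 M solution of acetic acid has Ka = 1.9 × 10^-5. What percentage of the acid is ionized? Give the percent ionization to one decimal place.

CH3COOH ⇌ CH3COO- + H+; let x = [H+] at equilibrium.
x ≈ √(Ka·C₀) = √(1.9 × 10^-5 × 0.551) = 3.24 × 10^-3 M
Fraction ionized = 3.24 × 10^-3 / 0.551 = 0.0059 → 0.6%

0.6%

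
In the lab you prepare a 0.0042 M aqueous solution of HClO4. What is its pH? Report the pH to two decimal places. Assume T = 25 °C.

HClO4 is a strong acid and dissociates completely, so [H+] = 0.0042 M.
pH = -log(0.0042) = 2.38

pH = 2.38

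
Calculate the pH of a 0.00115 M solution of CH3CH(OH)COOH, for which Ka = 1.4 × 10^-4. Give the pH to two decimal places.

CH3CH(OH)COOH ⇌ CH3CH(OH)COO- + H+
From the ICE table, Ka = x²/(0.00115 − x) = 1.4 × 10^-4.
Here C₀/Ka ≈ 8.21, so the small-x approximation fails. Use the quadratic:
x = (−Ka + √(Ka² + 4·Ka·C₀))/2 = 3.37 × 10^-4 M
pH = −log[H+] = −log(3.37 × 10^-4) = 3.47

pH = 3.47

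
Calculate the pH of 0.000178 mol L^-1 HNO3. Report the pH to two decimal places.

HNO3 is a strong acid and dissociates completely, so [H+] = 0.000178 M.
pH = -log(0.000178) = 3.75

pH = 3.75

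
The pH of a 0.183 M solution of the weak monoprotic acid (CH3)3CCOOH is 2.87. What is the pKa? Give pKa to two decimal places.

[H+] = 10^(-2.87) = 1.35 × 10^-3 M
At equilibrium [HA] = 0.183 − 1.35 × 10^-3 = 1.82 × 10^-1 M
Ka = [H+][A-]/[HA] = (1.35 × 10^-3)² / 1.82 × 10^-1 = 1.00 × 10^-5
pKa = -log(1.00 × 10^-5) = 5.00

pKa = 5.00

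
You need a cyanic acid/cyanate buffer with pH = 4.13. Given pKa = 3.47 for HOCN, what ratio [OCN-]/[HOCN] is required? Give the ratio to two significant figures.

pH = pKa + log(r) ⇒ log(r) = 4.13 − 3.47 = +0.66
r = [OCN-]/[HOCN] = 10^(+0.66) = 4.57

ratio = 4.6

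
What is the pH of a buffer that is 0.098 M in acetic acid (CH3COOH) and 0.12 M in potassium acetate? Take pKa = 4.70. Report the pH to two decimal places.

pH = 4.79

pH = pKa + log([A⁻]/[HA]) = 4.70 + log(0.12/0.098)
pH = 4.70 + (+0.088) = 4.79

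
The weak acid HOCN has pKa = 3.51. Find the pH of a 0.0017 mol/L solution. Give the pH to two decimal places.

HOCN ⇌ OCN- + H+
Ka = 10^(−3.51) = 3.09 × 10^-4
Ka = x²/(0.0017 − x) = 3.09 × 10^-4
The 5% rule fails; solving x² + Ka·x − Ka·C₀ = 0 exactly:
x = [−0.000309 + √(0.000309² + 2.1e-06)]/2 = 5.87 × 10^-4 M
pH = −log(5.87 × 10^-4) = 3.23

pH = 3.23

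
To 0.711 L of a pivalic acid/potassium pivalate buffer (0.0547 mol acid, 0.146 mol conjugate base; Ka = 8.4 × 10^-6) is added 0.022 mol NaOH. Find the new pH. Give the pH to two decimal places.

pH = 5.79

After neutralization: n((CH3)3CCOOH) = 0.0327 mol, n((CH3)3CCOO-) = 0.168 mol.
pKa = −log(8.4 × 10^-6) = 5.076
Henderson–Hasselbalch with mole ratio 0.168/0.0327: pH = 5.076 + (+0.711)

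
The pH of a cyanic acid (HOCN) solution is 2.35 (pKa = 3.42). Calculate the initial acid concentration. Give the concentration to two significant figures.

C₀ = 5.7 × 10^-2 M

[H+] = 10^(-2.35) = 4.47 × 10^-3 M = x
Ka = 10^(−3.42) = 3.80 × 10^-4
Ka = x²/(C₀ − x) ⇒ C₀ = x + x²/Ka
C₀ = 4.47 × 10^-3 + (4.47 × 10^-3)²/(3.80 × 10^-4) = 5.71 × 10^-2 M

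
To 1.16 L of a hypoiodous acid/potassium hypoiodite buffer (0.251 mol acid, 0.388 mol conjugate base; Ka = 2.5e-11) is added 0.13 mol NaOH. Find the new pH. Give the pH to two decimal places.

After neutralization: n(HOI) = 0.121 mol, n(OI-) = 0.518 mol.
pKa = −log(2.5 × 10^-11) = 10.602
Henderson–Hasselbalch with mole ratio 0.518/0.121: pH = 10.602 + (+0.632)

pH = 11.23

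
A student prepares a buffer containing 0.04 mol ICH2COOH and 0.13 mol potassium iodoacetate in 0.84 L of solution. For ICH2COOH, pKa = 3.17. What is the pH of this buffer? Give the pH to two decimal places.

pH = pKa + log([A⁻]/[HA]) = 3.17 + log(0.13/0.04)
pH = 3.17 + (+0.512) = 3.68

pH = 3.68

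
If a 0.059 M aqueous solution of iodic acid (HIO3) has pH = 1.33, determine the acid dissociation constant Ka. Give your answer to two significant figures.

[H+] = 10^(-1.33) = 4.68 × 10^-2 M
At equilibrium [HA] = 0.059 − 4.68 × 10^-2 = 1.22 × 10^-2 M
Ka = [H+][A-]/[HA] = (4.68 × 10^-2)² / 1.22 × 10^-2 = 1.8 × 10^-1

Ka = 1.8 × 10^-1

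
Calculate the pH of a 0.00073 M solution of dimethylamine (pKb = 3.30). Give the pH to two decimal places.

pH = 10.61

(CH3)2NH + H2O ⇌ (CH3)2NH2+ + OH-
Kb = 10^(−3.30) = 5.01 × 10^-4
From the ICE table, Kb = [OH-]²/(0.00073 − [OH-]) = 5.01 × 10^-4.
The 5% rule fails; solving [OH-]² + Kb·[OH-] − Kb·C₀ = 0 exactly:
[OH-] = (−Kb + √(Kb² + 4·Kb·C₀))/2 = 4.04 × 10^-4 M
pOH = −log(4.04 × 10^-4) = 3.39; pH = 14.00 − 3.39 = 10.61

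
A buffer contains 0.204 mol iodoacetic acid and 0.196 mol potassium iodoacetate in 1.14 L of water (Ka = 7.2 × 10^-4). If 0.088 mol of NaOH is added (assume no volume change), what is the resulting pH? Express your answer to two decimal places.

After neutralization: n(ICH2COOH) = 0.116 mol, n(ICH2COO-) = 0.284 mol.
pKa = −log(7.2 × 10^-4) = 3.143
pH = pKa + log(n_ICH2COO-/n_ICH2COOH) = 3.143 + log(0.284/0.116) = 3.143 + (+0.389)

pH = 3.53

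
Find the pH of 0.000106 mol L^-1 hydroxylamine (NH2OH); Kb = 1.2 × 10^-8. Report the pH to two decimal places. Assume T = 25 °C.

pH = 8.05

NH2OH + H2O ⇌ NH3OH+ + OH-
From the ICE table, Kb = [OH-]²/(0.000106 − [OH-]) = 1.2 × 10^-8.
Since Kb ≪ C₀, [OH-] ≈ √(Kb·C₀) = 1.13 × 10^-6 M.
Check: 1.1% ionized — well under 5%, approximation valid.
pOH = 5.95, so pH = 14.00 − pOH = 8.05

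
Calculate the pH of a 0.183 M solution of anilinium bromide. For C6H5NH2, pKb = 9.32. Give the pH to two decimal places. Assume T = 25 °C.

C6H5NH3+ is the conjugate acid of the weak base C6H5NH2.
Kb = 10^(−9.32) = 4.79 × 10^-10
Ka = Kw/Kb = 1.0×10^-14 / 4.79 × 10^-10 = 2.09 × 10^-5
From the ICE table, Ka = x²/(0.183 − x) = 2.09 × 10^-5.
Assume x ≪ 0.183: x ≈ √(2.09 × 10^-5 × 0.183) = 1.96 × 10^-3 M
(x/C₀ = 1.1% < 5%, so the approximation holds.)
pH = −log(1.96 × 10^-3) = 2.71

pH = 2.71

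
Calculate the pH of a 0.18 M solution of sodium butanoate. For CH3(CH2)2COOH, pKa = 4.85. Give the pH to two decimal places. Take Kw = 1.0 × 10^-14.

CH3(CH2)2COO- is the conjugate base of the weak acid CH3(CH2)2COOH.
Ka = 10^(−4.85) = 1.41 × 10^-5
Kb = Kw/Ka = 1.0×10^-14 / 1.41 × 10^-5 = 7.09 × 10^-10
From the ICE table, Kb = [OH-]²/(0.18 − [OH-]) = 7.09 × 10^-10.
Assume [OH-] ≪ 0.18: [OH-] ≈ √(7.09 × 10^-10 × 0.18) = 1.13 × 10^-5 M
([OH-]/C₀ = 0.0063% < 5%, so the approximation holds.)
pOH = −log(1.13 × 10^-5) = 4.95; pH = 14.00 − 4.95 = 9.05

pH = 9.05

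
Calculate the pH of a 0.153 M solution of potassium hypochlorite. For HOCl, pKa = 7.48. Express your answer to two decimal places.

OCl- is the conjugate base of the weak acid HOCl.
Ka = 10^(−7.48) = 3.31 × 10^-8
Kb = Kw/Ka = 1.0×10^-14 / 3.31 × 10^-8 = 3.02 × 10^-7
Kb = [OH-]²/(0.153 − [OH-]) = 3.02 × 10^-7
Neglecting [OH-] in the denominator: [OH-] = √(3.02 × 10^-7 × 0.153) = 2.15 × 10^-4 M
([OH-]/C₀ = 0.14% < 5%, so the approximation holds.)
pOH = −log(2.15 × 10^-4) = 3.67; pH = 14.00 − 3.67 = 10.33

pH = 10.33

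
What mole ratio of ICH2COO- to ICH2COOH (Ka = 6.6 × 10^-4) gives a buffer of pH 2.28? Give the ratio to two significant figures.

ratio = 0.13

pKa = -log(6.6 × 10^-4) = 3.180
pH = pKa + log(r) ⇒ log(r) = 2.28 − 3.180 = -0.900
r = [ICH2COO-]/[ICH2COOH] = 10^(-0.900) = 0.126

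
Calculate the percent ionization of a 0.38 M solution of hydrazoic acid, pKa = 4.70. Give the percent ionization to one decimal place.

HN3 ⇌ N3- + H+; let x = [H+] at equilibrium.
Ka = 10^(−4.70) = 2.00 × 10^-5
x ≈ √(Ka·C₀) = √(2.00 × 10^-5 × 0.38) = 2.76 × 10^-3 M
Fraction ionized = 2.76 × 10^-3 / 0.38 = 0.0073 → 0.7%

0.7%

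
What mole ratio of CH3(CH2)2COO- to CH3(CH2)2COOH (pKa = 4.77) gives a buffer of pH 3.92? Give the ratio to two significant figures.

ratio = 0.14

pH = pKa + log(r) ⇒ log(r) = 3.92 − 4.77 = -0.85
r = [CH3(CH2)2COO-]/[CH3(CH2)2COOH] = 10^(-0.85) = 0.141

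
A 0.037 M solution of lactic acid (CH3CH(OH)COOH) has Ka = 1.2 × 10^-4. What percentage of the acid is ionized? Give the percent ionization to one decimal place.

5.5%

CH3CH(OH)COOH ⇌ CH3CH(OH)COO- + H+; let x = [H+] at equilibrium.
Ka = x²/(C₀ − x); solving the quadratic gives x = 2.05 × 10^-3 M.
Fraction ionized = 2.05 × 10^-3 / 0.037 = 0.0554 → 5.5%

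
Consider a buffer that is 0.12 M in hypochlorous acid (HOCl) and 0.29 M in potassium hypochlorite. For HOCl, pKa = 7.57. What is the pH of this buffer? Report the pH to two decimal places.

Using pH = pKa + log([base]/[acid]) with [base]/[acid] = 0.29/0.12:
pH = 7.57 + (+0.383) = 7.95

pH = 7.95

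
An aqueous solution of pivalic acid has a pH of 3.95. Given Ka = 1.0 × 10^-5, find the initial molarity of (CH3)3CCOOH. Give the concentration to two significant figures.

[H+] = 10^(-3.95) = 1.12 × 10^-4 M = x
Ka = x²/(C₀ − x) ⇒ C₀ = x + x²/Ka
C₀ = 1.12 × 10^-4 + (1.12 × 10^-4)²/(1.0 × 10^-5) = 1.37 × 10^-3 M

C₀ = 1.4 × 10^-3 M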